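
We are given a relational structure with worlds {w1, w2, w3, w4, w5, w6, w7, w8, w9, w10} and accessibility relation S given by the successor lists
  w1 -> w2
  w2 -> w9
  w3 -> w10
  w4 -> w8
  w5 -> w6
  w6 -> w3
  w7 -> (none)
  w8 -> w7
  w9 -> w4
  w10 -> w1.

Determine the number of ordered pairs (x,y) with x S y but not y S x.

Enumerating: (w1,w2), (w10,w1), (w2,w9), (w3,w10), (w4,w8), (w5,w6), (w6,w3), (w8,w7), (w9,w4).

9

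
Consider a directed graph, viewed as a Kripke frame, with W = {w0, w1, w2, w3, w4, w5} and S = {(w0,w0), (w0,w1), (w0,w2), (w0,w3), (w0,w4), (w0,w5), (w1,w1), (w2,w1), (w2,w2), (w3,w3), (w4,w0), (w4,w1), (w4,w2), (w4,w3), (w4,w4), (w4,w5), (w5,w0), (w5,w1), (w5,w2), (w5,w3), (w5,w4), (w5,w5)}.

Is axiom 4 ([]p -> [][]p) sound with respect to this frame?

Yes

By correspondence theory, 4 is valid on a frame iff S is transitive.
Transitive: yes — every two-step S-path is closed by a direct edge.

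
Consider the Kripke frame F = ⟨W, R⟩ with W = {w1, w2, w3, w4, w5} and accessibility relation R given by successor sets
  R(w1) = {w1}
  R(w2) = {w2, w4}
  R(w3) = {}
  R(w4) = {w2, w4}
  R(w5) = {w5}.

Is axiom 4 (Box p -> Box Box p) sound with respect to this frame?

Axiom 4 corresponds to the accessibility relation being transitive.
Transitive: yes — every two-step R-path is closed by a direct edge.

Yes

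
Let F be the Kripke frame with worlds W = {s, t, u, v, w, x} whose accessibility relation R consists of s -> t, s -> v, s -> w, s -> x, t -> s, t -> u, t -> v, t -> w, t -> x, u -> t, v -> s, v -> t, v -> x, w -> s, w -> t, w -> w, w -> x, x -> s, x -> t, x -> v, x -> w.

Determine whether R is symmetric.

Symmetric: yes — every pair in R has its reverse in R.

Yes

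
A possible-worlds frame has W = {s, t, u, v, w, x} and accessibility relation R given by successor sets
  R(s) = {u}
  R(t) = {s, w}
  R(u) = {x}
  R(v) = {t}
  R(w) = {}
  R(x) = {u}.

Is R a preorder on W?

No

Reflexive: no — s is not related to itself.
Transitive: no — s R u and u R x, but not s R x.
So R is not a preorder.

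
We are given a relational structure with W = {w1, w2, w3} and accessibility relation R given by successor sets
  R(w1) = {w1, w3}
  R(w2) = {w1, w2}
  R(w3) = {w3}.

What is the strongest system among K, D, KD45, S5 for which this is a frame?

D

Serial (axiom D): yes — every world has a successor (e.g. w1 R w1).
Euclidean (axiom 5): no — w1 R w3 and w1 R w1, but not w3 R w1.
Transitive (axiom 4): no — w2 R w1 and w1 R w3, but not w2 R w3.
Reflexive (axiom T): yes — every world is R-related to itself.
So F validates K, D; KD45 would additionally require R to be Euclidean and transitive. The strongest is D.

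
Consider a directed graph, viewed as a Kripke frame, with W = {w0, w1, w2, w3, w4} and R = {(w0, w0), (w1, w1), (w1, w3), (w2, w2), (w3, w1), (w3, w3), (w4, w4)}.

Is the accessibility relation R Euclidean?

Euclidean: yes — any two successors of a common world are R-related.

Yes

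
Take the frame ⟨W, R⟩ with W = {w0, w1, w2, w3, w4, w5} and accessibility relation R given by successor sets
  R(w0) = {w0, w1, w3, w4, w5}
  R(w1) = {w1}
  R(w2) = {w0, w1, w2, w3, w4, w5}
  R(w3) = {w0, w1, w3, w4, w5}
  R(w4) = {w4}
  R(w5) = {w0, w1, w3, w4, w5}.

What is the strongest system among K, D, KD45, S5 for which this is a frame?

Serial (axiom D): yes — every world has a successor (e.g. w0 R w0).
Euclidean (axiom 5): no — w0 R w1 and w0 R w3, but not w1 R w3.
Transitive (axiom 4): yes — every two-step R-path is closed by a direct edge.
Reflexive (axiom T): yes — every world is R-related to itself.
So F validates K, D; KD45 would additionally require R to be Euclidean. The strongest is D.

D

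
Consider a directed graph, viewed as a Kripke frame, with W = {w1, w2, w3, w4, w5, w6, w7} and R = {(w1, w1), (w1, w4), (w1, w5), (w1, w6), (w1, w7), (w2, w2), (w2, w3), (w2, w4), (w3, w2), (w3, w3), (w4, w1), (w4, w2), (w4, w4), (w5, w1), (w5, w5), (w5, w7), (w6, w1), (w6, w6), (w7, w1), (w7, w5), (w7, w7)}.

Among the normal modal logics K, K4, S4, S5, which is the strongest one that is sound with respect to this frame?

K

Transitive (axiom 4): no — w1 R w4 and w4 R w2, but not w1 R w2.
Reflexive (axiom T): yes — every world is R-related to itself.
Euclidean (axiom 5): no — w1 R w4 and w1 R w5, but not w4 R w5.
So F validates K; K4 would additionally require R to be transitive. The strongest is K.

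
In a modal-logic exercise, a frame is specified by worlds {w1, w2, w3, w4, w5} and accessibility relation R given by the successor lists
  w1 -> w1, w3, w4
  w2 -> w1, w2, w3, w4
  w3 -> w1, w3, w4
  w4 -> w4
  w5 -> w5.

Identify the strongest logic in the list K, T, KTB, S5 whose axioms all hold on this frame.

Reflexive (axiom T): yes — every world is R-related to itself.
Symmetric (axiom B): no — w1 R w4 but not w4 R w1.
Euclidean (axiom 5): no — w1 R w4 and w1 R w3, but not w4 R w3.
So F validates K, T; KTB would additionally require R to be symmetric. The strongest is T.

T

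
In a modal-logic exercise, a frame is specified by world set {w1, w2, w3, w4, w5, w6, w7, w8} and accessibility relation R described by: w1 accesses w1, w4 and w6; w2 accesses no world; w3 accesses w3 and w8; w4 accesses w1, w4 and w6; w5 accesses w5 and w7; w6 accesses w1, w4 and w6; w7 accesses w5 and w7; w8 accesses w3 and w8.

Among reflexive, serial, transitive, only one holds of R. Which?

Reflexive: no — w2 is not related to itself.
Serial: no — w2 has no R-successor.
Transitive: yes — every two-step R-path is closed by a direct edge.
Only transitive holds.

transitive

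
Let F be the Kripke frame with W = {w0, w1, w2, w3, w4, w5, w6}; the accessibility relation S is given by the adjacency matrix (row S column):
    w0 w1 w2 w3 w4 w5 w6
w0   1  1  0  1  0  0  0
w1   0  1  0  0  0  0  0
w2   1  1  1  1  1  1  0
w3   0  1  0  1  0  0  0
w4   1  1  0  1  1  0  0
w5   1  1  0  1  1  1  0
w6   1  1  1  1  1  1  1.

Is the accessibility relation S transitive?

Yes

Transitive: yes — every two-step S-path is closed by a direct edge.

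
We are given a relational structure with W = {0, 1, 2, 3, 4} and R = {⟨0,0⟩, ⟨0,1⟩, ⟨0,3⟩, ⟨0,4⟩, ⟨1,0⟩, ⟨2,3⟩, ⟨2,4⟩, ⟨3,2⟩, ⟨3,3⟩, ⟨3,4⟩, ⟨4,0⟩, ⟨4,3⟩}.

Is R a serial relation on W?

Yes

Serial: yes — every world has a successor (e.g. 0 R 0).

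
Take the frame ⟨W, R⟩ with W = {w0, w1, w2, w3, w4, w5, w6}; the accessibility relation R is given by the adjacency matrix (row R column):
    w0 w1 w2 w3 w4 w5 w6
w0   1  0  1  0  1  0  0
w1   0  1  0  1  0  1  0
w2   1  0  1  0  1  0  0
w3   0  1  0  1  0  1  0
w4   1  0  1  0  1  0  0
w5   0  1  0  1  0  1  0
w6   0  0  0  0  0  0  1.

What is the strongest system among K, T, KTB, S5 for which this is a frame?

S5

Reflexive (axiom T): yes — every world is R-related to itself.
Symmetric (axiom B): yes — every pair in R has its reverse in R.
Euclidean (axiom 5): yes — any two successors of a common world are R-related.
So F validates K, T, KTB, S5. The strongest is S5.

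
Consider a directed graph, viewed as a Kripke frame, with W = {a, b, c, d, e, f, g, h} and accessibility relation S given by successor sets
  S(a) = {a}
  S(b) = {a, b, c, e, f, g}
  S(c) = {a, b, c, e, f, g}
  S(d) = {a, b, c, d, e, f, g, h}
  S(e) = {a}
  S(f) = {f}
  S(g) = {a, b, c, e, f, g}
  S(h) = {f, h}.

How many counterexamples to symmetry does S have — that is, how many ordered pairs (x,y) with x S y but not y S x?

18

Enumerating: (b,a), (b,e), (b,f), (c,a), (c,e), (c,f), (d,a), (d,b), (d,c), (d,e), (d,f), (d,g), (d,h), (e,a), (g,a), (g,e), (g,f), (h,f).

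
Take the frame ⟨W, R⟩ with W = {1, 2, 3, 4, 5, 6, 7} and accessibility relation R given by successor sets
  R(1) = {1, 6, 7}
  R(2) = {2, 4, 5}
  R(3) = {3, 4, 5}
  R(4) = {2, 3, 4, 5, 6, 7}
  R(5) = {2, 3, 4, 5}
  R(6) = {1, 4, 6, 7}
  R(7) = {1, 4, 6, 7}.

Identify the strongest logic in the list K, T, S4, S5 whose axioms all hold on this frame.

T

Reflexive (axiom T): yes — every world is R-related to itself.
Transitive (axiom 4): no — 1 R 6 and 6 R 4, but not 1 R 4.
Euclidean (axiom 5): no — 4 R 2 and 4 R 3, but not 2 R 3.
So F validates K, T; S4 would additionally require R to be transitive. The strongest is T.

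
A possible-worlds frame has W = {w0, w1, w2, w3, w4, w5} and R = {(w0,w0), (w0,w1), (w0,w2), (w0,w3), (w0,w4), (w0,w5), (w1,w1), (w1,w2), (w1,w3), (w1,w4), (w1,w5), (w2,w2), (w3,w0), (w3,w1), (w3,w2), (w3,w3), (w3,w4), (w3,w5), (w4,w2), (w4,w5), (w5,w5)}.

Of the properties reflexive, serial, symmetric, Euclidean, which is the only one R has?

Reflexive: no — w4 is not related to itself.
Serial: yes — every world has a successor (e.g. w0 R w0).
Symmetric: no — w0 R w1 but not w1 R w0.
Euclidean: no — w0 R w2 and w0 R w1, but not w2 R w1.
Only serial holds.

serial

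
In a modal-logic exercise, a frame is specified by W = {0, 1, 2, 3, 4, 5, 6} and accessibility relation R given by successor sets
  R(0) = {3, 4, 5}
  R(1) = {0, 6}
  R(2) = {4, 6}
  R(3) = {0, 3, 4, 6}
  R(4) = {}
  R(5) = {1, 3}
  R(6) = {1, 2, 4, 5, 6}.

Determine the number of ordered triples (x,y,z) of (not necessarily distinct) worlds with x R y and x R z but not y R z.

Enumerating: (0,3,5), (0,4,3), (0,4,4), (0,4,5), (0,5,4), (0,5,5), (1,0,0), (1,0,6), (1,6,0), (2,4,4), (2,4,6), (3,0,0), … and 26 more.
Total: 38.

38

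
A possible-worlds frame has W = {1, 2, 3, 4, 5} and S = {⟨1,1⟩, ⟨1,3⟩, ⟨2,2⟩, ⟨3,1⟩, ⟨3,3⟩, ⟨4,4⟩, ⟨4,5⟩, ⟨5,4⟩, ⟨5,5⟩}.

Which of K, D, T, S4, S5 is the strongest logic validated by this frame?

Serial (axiom D): yes — every world has a successor (e.g. 1 S 1).
Reflexive (axiom T): yes — every world is S-related to itself.
Transitive (axiom 4): yes — every two-step S-path is closed by a direct edge.
Euclidean (axiom 5): yes — any two successors of a common world are S-related.
So F validates K, D, T, S4, S5. The strongest is S5.

S5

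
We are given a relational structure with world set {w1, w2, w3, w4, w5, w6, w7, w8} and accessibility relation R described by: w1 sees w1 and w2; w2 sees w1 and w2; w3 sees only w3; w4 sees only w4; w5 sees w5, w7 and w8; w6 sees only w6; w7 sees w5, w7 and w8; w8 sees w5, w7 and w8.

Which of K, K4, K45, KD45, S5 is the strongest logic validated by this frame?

Transitive (axiom 4): yes — every two-step R-path is closed by a direct edge.
Euclidean (axiom 5): yes — any two successors of a common world are R-related.
Serial (axiom D): yes — every world has a successor (e.g. w1 R w1).
Reflexive (axiom T): yes — every world is R-related to itself.
So F validates K, K4, K45, KD45, S5. The strongest is S5.

S5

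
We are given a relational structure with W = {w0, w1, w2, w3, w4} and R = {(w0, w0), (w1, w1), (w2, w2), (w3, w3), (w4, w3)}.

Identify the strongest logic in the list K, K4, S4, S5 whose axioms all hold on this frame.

K4

Transitive (axiom 4): yes — every two-step R-path is closed by a direct edge.
Reflexive (axiom T): no — w4 is not related to itself.
Euclidean (axiom 5): yes — any two successors of a common world are R-related.
So F validates K, K4; S4 would additionally require R to be reflexive. The strongest is K4.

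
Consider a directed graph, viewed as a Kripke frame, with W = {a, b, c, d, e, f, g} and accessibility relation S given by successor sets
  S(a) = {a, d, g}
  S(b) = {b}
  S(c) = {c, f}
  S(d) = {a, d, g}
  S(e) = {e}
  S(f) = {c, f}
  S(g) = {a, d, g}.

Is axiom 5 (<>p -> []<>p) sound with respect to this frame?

By correspondence theory, 5 is valid on a frame iff S is Euclidean.
Euclidean: yes — any two successors of a common world are S-related.

Yes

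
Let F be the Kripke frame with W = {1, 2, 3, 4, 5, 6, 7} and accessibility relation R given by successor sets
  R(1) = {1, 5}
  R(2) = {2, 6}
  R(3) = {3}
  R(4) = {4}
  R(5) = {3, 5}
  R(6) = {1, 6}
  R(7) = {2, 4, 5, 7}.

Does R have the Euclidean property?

No

Euclidean: no — 7 R 2 and 7 R 4, but not 2 R 4.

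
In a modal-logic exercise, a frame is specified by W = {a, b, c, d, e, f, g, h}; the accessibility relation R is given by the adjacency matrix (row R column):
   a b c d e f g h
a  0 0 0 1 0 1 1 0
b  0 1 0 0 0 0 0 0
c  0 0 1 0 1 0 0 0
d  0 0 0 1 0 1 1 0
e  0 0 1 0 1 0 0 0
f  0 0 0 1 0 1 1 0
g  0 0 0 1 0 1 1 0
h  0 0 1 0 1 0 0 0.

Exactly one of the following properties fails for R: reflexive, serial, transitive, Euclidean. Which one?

reflexive

Reflexive: no — a is not related to itself.
Serial: yes — every world has a successor (e.g. a R d).
Transitive: yes — every two-step R-path is closed by a direct edge.
Euclidean: yes — any two successors of a common world are R-related.
Only reflexive fails.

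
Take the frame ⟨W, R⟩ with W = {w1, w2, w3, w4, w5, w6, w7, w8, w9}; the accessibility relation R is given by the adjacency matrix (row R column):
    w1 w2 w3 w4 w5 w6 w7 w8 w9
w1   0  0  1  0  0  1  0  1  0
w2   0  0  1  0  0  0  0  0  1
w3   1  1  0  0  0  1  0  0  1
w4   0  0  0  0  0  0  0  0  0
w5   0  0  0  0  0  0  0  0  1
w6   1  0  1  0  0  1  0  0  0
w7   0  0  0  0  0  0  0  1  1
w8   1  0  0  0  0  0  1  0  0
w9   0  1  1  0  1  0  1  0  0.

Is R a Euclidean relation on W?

Euclidean: no — w1 R w3 and w1 R w8, but not w3 R w8.

No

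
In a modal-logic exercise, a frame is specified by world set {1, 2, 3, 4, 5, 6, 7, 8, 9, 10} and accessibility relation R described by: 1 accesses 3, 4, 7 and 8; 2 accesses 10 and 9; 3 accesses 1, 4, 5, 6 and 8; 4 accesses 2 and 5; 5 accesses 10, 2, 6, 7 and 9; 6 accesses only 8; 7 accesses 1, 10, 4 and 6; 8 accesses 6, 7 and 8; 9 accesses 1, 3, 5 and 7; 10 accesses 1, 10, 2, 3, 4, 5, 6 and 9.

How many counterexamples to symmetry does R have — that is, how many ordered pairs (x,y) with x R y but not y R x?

24

Enumerating: (1,4), (1,8), (10,1), (10,3), (10,4), (10,6), (10,9), (2,9), (3,4), (3,5), (3,6), (3,8), … and 12 more.
Total: 24.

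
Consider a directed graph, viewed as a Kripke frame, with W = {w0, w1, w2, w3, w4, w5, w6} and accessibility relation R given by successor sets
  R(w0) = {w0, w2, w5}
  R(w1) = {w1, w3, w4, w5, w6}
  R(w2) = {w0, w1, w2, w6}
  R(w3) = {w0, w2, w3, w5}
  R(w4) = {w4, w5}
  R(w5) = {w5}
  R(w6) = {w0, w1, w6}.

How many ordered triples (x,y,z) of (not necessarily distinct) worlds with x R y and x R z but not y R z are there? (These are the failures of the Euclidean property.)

31

Enumerating: (w0,w2,w5), (w0,w5,w0), (w0,w5,w2), (w1,w3,w1), (w1,w3,w4), (w1,w3,w6), (w1,w4,w1), (w1,w4,w3), (w1,w4,w6), (w1,w5,w1), (w1,w5,w3), (w1,w5,w4), … and 19 more.
Total: 31.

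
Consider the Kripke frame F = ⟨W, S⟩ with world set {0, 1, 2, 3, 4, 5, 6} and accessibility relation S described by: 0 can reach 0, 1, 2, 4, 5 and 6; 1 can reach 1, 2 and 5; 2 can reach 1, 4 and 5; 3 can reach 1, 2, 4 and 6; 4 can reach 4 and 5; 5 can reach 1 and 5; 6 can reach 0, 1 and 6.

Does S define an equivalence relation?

Reflexive: no — 2 is not related to itself.
Symmetric: no — 0 S 1 but not 1 S 0.
Transitive: no — 1 S 2 and 2 S 4, but not 1 S 4.
So S is not an equivalence relation.

No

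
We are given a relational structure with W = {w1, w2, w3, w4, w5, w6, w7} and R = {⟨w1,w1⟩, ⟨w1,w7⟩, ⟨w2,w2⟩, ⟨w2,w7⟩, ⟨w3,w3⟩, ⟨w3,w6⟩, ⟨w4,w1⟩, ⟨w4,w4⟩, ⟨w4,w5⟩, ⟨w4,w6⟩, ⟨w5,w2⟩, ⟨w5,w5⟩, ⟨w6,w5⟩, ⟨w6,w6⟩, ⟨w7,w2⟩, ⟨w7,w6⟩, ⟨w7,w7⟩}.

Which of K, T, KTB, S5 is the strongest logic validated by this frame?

T

Reflexive (axiom T): yes — every world is R-related to itself.
Symmetric (axiom B): no — w1 R w7 but not w7 R w1.
Euclidean (axiom 5): no — w4 R w1 and w4 R w5, but not w1 R w5.
So F validates K, T; KTB would additionally require R to be symmetric. The strongest is T.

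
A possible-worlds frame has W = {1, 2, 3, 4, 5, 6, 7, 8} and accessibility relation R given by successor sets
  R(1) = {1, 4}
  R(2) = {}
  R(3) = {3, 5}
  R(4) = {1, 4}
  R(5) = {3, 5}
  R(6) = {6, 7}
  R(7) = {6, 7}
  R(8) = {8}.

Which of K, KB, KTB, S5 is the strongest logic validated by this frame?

KB

Symmetric (axiom B): yes — every pair in R has its reverse in R.
Reflexive (axiom T): no — 2 is not related to itself.
Euclidean (axiom 5): yes — any two successors of a common world are R-related.
So F validates K, KB; KTB would additionally require R to be reflexive. The strongest is KB.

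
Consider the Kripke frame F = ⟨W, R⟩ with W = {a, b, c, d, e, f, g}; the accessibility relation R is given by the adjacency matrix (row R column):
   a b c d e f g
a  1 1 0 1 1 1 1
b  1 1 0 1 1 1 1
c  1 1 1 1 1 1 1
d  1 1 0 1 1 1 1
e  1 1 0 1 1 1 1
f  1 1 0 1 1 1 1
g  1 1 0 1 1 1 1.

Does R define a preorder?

Reflexive: yes — every world is R-related to itself.
Transitive: yes — every two-step R-path is closed by a direct edge.
So R is a preorder.

Yes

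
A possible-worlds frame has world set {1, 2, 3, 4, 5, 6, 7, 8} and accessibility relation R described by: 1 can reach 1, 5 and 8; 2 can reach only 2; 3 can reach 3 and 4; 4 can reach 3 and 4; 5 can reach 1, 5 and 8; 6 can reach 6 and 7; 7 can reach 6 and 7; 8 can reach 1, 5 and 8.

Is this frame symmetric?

Yes

Symmetric: yes — every pair in R has its reverse in R.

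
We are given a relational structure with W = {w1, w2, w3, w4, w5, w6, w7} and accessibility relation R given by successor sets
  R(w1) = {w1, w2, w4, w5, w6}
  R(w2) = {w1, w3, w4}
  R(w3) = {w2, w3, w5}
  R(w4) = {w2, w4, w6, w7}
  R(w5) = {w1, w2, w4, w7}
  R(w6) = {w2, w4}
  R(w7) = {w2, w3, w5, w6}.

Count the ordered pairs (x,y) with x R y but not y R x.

Enumerating: (w1,w4), (w1,w6), (w3,w5), (w4,w7), (w5,w2), (w5,w4), (w6,w2), (w7,w2), (w7,w3), (w7,w6).

10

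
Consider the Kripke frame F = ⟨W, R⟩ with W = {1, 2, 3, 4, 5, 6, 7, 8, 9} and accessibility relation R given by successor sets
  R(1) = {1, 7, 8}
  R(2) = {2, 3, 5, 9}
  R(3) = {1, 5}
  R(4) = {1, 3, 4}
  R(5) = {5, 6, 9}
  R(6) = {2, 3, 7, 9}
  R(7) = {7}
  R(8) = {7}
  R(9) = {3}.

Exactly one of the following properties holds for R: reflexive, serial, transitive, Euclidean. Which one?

serial

Reflexive: no — 3 is not related to itself.
Serial: yes — every world has a successor (e.g. 1 R 1).
Transitive: no — 2 R 3 and 3 R 1, but not 2 R 1.
Euclidean: no — 1 R 7 and 1 R 8, but not 7 R 8.
Only serial holds.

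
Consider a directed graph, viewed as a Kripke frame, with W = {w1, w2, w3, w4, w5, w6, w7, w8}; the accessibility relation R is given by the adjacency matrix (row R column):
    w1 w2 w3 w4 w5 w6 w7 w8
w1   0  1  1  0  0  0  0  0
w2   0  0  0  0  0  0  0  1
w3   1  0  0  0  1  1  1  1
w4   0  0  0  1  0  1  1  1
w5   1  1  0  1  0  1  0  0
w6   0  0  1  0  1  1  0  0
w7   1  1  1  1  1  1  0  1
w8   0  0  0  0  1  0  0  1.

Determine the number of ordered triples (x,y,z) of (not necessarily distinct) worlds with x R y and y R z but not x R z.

Enumerating: (w1,w2,w8), (w1,w3,w1), (w1,w3,w5), (w1,w3,w6), (w1,w3,w7), (w1,w3,w8), (w2,w8,w5), (w3,w1,w2), (w3,w1,w3), (w3,w5,w2), (w3,w5,w4), (w3,w6,w3), … and 28 more.
Total: 40.

40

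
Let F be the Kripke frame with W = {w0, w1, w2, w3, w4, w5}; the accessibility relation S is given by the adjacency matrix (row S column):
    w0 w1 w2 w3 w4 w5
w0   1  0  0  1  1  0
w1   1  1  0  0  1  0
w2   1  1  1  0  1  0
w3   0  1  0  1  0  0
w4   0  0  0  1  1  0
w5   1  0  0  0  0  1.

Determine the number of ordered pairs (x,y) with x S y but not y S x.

10

Enumerating: (w0,w3), (w0,w4), (w1,w0), (w1,w4), (w2,w0), (w2,w1), (w2,w4), (w3,w1), (w4,w3), (w5,w0).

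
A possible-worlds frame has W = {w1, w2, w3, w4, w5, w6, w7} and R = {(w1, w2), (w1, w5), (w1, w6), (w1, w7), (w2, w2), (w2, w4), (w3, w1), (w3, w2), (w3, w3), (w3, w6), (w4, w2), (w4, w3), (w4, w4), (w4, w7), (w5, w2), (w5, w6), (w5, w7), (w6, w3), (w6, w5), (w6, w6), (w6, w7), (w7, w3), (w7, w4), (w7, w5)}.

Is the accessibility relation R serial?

Serial: yes — every world has a successor (e.g. w1 R w2).

Yes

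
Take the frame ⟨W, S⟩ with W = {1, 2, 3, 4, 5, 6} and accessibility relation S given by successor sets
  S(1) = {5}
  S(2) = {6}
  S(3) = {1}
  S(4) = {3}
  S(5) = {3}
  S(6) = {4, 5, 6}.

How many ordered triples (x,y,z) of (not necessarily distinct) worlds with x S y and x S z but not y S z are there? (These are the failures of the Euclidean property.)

Enumerating: (1,5,5), (3,1,1), (4,3,3), (5,3,3), (6,4,4), (6,4,5), (6,4,6), (6,5,4), (6,5,5), (6,5,6).

10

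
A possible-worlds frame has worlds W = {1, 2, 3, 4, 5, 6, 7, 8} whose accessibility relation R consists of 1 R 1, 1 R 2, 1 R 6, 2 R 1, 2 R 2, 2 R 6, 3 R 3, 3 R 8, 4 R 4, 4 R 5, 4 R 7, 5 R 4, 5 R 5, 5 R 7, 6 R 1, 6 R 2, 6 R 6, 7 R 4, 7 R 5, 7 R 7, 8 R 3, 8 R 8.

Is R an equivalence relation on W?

Reflexive: yes — every world is R-related to itself.
Symmetric: yes — every pair in R has its reverse in R.
Transitive: yes — every two-step R-path is closed by a direct edge.
So R is an equivalence relation.

Yes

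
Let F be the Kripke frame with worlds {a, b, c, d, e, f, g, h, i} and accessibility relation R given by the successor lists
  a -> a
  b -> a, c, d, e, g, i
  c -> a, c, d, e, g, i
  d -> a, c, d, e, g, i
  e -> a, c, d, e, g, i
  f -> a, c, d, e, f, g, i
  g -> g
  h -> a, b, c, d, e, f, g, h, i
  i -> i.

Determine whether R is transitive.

Yes

Transitive: yes — every two-step R-path is closed by a direct edge.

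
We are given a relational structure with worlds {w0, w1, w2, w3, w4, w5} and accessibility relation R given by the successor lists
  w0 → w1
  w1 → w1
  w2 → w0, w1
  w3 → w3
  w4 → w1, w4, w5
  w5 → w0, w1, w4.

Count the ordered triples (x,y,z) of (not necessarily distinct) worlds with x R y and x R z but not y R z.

10

Enumerating: (w2,w0,w0), (w2,w1,w0), (w4,w1,w4), (w4,w1,w5), (w4,w5,w5), (w5,w0,w0), (w5,w0,w4), (w5,w1,w0), (w5,w1,w4), (w5,w4,w0).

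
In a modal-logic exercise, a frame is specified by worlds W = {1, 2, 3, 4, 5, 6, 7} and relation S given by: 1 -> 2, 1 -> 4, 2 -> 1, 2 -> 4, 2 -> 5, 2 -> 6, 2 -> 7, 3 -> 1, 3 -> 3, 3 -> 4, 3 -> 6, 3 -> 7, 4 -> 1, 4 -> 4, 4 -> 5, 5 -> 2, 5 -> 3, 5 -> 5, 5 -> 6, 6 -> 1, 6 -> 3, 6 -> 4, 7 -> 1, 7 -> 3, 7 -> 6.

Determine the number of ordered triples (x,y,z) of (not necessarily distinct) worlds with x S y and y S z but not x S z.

Enumerating: (1,2,1), (1,2,5), (1,2,6), (1,2,7), (1,4,1), (1,4,5), (2,1,2), (2,5,2), (2,5,3), (2,6,3), (2,7,3), (3,1,2), … and 22 more.
Total: 34.

34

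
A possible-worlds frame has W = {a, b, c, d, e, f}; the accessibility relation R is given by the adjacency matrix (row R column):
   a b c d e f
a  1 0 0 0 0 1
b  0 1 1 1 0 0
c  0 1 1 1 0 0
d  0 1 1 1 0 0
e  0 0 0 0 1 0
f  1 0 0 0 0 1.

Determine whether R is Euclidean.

Euclidean: yes — any two successors of a common world are R-related.

Yes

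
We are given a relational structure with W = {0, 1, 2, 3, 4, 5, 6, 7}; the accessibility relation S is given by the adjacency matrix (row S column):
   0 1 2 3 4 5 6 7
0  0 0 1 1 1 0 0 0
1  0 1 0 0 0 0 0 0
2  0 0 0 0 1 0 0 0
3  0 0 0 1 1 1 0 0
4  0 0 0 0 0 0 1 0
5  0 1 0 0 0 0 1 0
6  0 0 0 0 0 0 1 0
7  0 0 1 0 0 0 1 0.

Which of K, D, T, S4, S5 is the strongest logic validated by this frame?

Serial (axiom D): yes — every world has a successor (e.g. 0 S 2).
Reflexive (axiom T): no — 0 is not related to itself.
Transitive (axiom 4): no — 0 S 3 and 3 S 5, but not 0 S 5.
Euclidean (axiom 5): no — 0 S 2 and 0 S 3, but not 2 S 3.
So F validates K, D; T would additionally require S to be reflexive. The strongest is D.

D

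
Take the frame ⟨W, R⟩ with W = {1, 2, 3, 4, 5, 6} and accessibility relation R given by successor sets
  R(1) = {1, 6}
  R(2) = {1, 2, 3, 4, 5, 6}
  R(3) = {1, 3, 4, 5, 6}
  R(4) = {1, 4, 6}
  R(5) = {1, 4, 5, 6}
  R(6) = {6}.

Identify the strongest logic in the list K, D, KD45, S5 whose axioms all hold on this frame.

D

Serial (axiom D): yes — every world has a successor (e.g. 1 R 1).
Euclidean (axiom 5): no — 2 R 1 and 2 R 3, but not 1 R 3.
Transitive (axiom 4): yes — every two-step R-path is closed by a direct edge.
Reflexive (axiom T): yes — every world is R-related to itself.
So F validates K, D; KD45 would additionally require R to be Euclidean. The strongest is D.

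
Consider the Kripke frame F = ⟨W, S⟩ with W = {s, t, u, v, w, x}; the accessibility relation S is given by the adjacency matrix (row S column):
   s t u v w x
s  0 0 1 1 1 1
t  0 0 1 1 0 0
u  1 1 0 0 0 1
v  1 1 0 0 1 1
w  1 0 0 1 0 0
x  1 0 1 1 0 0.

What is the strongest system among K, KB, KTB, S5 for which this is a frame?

Symmetric (axiom B): yes — every pair in S has its reverse in S.
Reflexive (axiom T): no — s is not related to itself.
Euclidean (axiom 5): no — s S u and s S v, but not u S v.
So F validates K, KB; KTB would additionally require S to be reflexive. The strongest is KB.

KB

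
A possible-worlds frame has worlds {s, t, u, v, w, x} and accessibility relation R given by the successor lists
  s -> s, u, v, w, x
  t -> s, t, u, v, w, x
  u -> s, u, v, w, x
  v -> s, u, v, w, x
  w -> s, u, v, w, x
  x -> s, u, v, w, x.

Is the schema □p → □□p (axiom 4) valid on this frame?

The schema 4 characterises exactly the transitive frames.
Transitive: yes — every two-step R-path is closed by a direct edge.

Yes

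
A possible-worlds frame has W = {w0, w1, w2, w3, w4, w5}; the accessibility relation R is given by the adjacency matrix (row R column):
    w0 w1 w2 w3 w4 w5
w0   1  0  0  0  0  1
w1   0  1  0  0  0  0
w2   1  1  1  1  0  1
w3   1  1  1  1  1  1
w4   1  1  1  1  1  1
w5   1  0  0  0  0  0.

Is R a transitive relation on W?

Transitive: no — w2 R w3 and w3 R w4, but not w2 R w4.

No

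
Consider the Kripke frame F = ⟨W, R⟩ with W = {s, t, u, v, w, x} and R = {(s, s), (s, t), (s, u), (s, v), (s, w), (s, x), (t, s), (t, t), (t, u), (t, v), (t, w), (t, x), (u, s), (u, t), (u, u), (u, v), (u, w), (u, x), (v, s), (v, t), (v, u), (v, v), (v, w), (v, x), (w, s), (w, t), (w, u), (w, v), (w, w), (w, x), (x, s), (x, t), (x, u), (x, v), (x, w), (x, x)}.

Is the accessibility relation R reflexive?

Yes

Reflexive: yes — every world is R-related to itself.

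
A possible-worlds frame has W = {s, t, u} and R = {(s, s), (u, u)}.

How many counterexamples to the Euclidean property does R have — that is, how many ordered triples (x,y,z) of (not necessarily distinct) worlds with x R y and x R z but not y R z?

0

R is Euclidean; there are no such tuples.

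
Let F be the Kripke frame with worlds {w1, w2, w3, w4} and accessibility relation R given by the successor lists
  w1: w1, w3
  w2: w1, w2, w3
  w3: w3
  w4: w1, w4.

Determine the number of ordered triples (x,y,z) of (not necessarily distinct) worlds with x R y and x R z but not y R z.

5

Enumerating: (w1,w3,w1), (w2,w1,w2), (w2,w3,w1), (w2,w3,w2), (w4,w1,w4).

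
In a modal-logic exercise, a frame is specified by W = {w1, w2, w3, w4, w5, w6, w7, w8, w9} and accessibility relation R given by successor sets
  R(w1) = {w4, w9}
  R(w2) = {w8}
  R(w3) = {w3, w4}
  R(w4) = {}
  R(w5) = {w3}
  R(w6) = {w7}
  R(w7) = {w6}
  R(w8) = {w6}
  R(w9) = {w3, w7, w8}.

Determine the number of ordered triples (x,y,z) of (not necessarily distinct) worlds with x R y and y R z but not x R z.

11

Enumerating: (w1,w9,w3), (w1,w9,w7), (w1,w9,w8), (w2,w8,w6), (w5,w3,w4), (w6,w7,w6), (w7,w6,w7), (w8,w6,w7), (w9,w3,w4), (w9,w7,w6), (w9,w8,w6).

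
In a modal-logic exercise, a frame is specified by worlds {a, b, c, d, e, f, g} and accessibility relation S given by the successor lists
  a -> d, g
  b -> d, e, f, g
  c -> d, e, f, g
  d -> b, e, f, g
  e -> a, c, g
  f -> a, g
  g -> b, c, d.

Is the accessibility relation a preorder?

No

Reflexive: no — a is not related to itself.
Transitive: no — a S d and d S b, but not a S b.
So S is not a preorder.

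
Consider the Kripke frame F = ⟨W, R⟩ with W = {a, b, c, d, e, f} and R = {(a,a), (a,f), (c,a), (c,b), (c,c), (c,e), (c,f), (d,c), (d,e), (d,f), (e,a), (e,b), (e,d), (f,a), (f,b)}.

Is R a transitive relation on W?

No

Transitive: no — a R f and f R b, but not a R b.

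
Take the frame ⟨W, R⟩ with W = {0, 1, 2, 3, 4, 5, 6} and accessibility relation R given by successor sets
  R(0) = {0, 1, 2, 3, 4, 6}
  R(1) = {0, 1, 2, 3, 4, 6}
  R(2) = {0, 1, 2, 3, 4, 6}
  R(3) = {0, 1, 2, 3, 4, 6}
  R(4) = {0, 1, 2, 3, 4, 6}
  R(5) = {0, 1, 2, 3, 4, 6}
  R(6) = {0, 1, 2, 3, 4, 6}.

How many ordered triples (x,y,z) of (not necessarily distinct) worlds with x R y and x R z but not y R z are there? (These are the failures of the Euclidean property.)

0

R is Euclidean; there are no such tuples.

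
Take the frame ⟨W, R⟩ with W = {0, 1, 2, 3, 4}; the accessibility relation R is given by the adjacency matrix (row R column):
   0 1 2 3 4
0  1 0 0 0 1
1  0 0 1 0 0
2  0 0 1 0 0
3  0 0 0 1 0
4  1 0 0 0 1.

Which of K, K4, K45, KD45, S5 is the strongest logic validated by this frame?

Transitive (axiom 4): yes — every two-step R-path is closed by a direct edge.
Euclidean (axiom 5): yes — any two successors of a common world are R-related.
Serial (axiom D): yes — every world has a successor (e.g. 0 R 0).
Reflexive (axiom T): no — 1 is not related to itself.
So F validates K, K4, K45, KD45; S5 would additionally require R to be reflexive. The strongest is KD45.

KD45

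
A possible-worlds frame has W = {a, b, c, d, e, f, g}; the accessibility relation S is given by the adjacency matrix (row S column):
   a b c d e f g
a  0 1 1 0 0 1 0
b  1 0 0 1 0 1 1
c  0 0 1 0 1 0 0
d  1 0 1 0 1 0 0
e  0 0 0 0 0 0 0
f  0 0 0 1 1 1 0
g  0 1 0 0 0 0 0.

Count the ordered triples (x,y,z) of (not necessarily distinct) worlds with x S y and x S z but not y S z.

Enumerating: (a,b,b), (a,b,c), (a,c,b), (a,c,f), (a,f,b), (a,f,c), (b,a,a), (b,a,d), (b,a,g), (b,d,d), (b,d,f), (b,d,g), … and 20 more.
Total: 32.

32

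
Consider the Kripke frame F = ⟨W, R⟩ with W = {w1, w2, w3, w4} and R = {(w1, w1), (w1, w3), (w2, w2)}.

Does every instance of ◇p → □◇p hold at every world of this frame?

Axiom 5 corresponds to the accessibility relation being Euclidean.
Euclidean: no — w1 R w3 and w1 R w1, but not w3 R w1.

No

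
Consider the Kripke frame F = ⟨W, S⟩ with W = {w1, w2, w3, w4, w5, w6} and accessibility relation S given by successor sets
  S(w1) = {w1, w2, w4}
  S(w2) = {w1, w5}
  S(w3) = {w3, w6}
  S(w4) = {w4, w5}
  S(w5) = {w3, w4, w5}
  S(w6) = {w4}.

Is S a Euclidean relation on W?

Euclidean: no — w1 S w2 and w1 S w4, but not w2 S w4.

No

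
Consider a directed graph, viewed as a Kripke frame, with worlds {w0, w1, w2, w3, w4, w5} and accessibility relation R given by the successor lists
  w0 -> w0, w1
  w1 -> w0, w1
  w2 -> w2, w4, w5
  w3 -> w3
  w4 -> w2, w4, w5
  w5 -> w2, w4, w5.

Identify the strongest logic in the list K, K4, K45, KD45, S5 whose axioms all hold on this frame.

Transitive (axiom 4): yes — every two-step R-path is closed by a direct edge.
Euclidean (axiom 5): yes — any two successors of a common world are R-related.
Serial (axiom D): yes — every world has a successor (e.g. w0 R w0).
Reflexive (axiom T): yes — every world is R-related to itself.
So F validates K, K4, K45, KD45, S5. The strongest is S5.

S5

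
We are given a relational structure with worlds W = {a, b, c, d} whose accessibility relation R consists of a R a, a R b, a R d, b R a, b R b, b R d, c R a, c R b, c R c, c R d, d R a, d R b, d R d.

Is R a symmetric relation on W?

No

Symmetric: no — c R a but not a R c.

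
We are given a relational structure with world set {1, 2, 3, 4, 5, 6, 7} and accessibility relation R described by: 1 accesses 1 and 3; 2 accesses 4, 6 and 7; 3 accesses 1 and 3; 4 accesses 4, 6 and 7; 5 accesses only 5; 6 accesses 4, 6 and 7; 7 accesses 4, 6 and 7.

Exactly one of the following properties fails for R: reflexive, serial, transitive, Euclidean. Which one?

reflexive

Reflexive: no — 2 is not related to itself.
Serial: yes — every world has a successor (e.g. 1 R 1).
Transitive: yes — every two-step R-path is closed by a direct edge.
Euclidean: yes — any two successors of a common world are R-related.
Only reflexive fails.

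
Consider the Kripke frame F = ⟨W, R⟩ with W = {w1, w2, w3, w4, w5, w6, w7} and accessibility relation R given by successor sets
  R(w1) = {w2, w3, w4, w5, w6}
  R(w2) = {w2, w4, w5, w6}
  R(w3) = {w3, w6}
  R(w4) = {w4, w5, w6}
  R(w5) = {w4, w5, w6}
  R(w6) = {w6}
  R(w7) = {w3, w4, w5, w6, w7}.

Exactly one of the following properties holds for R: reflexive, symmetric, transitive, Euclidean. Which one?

transitive

Reflexive: no — w1 is not related to itself.
Symmetric: no — w1 R w2 but not w2 R w1.
Transitive: yes — every two-step R-path is closed by a direct edge.
Euclidean: no — w1 R w2 and w1 R w3, but not w2 R w3.
Only transitive holds.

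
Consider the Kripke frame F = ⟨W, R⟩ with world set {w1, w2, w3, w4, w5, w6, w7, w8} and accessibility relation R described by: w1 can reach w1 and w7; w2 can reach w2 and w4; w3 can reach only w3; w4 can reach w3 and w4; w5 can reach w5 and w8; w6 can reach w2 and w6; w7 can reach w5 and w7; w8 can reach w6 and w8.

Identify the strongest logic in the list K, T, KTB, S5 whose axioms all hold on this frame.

T

Reflexive (axiom T): yes — every world is R-related to itself.
Symmetric (axiom B): no — w1 R w7 but not w7 R w1.
Euclidean (axiom 5): no — w1 R w7 and w1 R w1, but not w7 R w1.
So F validates K, T; KTB would additionally require R to be symmetric. The strongest is T.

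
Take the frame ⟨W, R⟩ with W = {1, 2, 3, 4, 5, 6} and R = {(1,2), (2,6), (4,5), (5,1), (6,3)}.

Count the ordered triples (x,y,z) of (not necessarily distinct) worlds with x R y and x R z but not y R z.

Enumerating: (1,2,2), (2,6,6), (4,5,5), (5,1,1), (6,3,3).

5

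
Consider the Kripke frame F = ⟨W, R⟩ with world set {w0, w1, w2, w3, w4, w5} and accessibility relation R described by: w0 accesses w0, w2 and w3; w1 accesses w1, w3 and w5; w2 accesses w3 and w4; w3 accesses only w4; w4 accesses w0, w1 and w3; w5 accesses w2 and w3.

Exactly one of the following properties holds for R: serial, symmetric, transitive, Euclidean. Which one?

serial

Serial: yes — every world has a successor (e.g. w0 R w0).
Symmetric: no — w0 R w2 but not w2 R w0.
Transitive: no — w0 R w2 and w2 R w4, but not w0 R w4.
Euclidean: no — w0 R w3 and w0 R w2, but not w3 R w2.
Only serial holds.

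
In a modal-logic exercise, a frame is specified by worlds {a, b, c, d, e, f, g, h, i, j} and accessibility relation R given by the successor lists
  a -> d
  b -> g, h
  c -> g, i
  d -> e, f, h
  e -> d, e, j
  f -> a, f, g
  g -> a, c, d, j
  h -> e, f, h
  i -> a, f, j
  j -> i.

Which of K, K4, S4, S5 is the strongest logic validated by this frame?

K

Transitive (axiom 4): no — a R d and d R e, but not a R e.
Reflexive (axiom T): no — a is not related to itself.
Euclidean (axiom 5): no — b R g and b R h, but not g R h.
So F validates K; K4 would additionally require R to be transitive. The strongest is K.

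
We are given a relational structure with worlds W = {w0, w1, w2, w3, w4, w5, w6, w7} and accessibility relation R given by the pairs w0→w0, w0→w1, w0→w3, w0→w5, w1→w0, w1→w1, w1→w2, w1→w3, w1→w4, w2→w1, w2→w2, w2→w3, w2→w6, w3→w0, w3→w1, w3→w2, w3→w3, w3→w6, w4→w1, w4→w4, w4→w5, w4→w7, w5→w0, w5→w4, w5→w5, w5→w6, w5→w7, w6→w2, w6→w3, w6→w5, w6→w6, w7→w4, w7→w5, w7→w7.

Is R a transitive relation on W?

Transitive: no — w0 R w1 and w1 R w2, but not w0 R w2.

No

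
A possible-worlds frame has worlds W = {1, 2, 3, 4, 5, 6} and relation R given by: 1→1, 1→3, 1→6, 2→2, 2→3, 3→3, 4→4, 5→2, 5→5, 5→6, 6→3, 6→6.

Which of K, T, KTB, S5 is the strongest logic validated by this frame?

Reflexive (axiom T): yes — every world is R-related to itself.
Symmetric (axiom B): no — 1 R 3 but not 3 R 1.
Euclidean (axiom 5): no — 1 R 3 and 1 R 6, but not 3 R 6.
So F validates K, T; KTB would additionally require R to be symmetric. The strongest is T.

T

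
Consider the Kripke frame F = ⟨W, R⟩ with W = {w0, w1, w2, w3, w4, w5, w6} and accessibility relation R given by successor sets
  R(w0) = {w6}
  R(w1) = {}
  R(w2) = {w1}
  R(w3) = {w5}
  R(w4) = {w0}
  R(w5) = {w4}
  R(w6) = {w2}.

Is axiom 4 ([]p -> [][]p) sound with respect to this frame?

No

By correspondence theory, 4 is valid on a frame iff R is transitive.
Transitive: no — w0 R w6 and w6 R w2, but not w0 R w2.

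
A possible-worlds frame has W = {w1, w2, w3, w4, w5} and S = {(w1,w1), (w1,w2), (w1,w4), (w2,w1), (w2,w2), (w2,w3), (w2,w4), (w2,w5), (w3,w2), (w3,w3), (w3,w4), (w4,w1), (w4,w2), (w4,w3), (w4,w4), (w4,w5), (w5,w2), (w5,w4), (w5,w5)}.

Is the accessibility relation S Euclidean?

No

Euclidean: no — w2 S w1 and w2 S w3, but not w1 S w3.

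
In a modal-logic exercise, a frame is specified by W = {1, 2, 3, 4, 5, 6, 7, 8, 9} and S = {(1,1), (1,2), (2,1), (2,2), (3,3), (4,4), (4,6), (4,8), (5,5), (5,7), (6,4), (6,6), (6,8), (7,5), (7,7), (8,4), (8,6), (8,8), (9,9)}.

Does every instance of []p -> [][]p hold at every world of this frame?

The schema 4 characterises exactly the transitive frames.
Transitive: yes — every two-step S-path is closed by a direct edge.

Yes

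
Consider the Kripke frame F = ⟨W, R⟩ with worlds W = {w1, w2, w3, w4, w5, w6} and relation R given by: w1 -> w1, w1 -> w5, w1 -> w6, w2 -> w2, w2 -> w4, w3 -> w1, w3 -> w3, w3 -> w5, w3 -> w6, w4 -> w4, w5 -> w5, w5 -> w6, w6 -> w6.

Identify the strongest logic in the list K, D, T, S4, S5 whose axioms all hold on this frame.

S4

Serial (axiom D): yes — every world has a successor (e.g. w1 R w1).
Reflexive (axiom T): yes — every world is R-related to itself.
Transitive (axiom 4): yes — every two-step R-path is closed by a direct edge.
Euclidean (axiom 5): no — w1 R w6 and w1 R w5, but not w6 R w5.
So F validates K, D, T, S4; S5 would additionally require R to be Euclidean. The strongest is S4.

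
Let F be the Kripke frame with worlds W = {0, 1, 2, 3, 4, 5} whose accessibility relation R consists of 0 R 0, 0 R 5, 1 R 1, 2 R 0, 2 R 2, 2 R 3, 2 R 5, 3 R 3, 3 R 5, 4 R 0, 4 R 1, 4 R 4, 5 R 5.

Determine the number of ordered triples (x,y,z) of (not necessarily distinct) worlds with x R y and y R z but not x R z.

1

Enumerating: (4,0,5).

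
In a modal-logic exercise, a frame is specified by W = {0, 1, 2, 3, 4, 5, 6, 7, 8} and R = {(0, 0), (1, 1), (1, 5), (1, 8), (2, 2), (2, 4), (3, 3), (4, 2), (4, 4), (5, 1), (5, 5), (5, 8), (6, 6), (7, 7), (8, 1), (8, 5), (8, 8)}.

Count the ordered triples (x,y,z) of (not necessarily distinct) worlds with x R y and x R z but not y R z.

R is Euclidean; there are no such tuples.

0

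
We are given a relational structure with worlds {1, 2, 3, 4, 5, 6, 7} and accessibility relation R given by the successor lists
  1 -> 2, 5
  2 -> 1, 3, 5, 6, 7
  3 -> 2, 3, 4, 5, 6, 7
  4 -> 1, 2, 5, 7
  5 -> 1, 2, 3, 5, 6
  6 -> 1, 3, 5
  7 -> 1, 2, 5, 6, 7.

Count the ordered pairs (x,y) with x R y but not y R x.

Enumerating: (2,6), (3,4), (3,7), (4,1), (4,2), (4,5), (4,7), (6,1), (7,1), (7,5), (7,6).

11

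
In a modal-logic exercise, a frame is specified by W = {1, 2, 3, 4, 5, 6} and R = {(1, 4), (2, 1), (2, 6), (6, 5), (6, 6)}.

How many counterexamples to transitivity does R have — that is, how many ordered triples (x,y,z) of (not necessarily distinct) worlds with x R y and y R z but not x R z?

2

Enumerating: (2,1,4), (2,6,5).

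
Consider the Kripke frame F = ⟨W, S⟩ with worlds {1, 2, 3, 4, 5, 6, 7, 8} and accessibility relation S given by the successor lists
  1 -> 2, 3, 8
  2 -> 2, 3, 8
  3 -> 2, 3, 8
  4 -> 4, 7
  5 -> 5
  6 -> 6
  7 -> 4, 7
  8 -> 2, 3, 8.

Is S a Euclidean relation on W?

Euclidean: yes — any two successors of a common world are S-related.

Yes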